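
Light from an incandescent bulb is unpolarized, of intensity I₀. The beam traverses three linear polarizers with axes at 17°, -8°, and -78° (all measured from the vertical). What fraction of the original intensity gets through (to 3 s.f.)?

≈ 0.0480 I₀

Unpolarized light through the first polarizer → I₁ = ½ I₀, now polarized at 17°.
I₂ = I₁ cos²(-8° − 17°) = 0.5 I₀ · cos²(25°) = 0.4107 I₀.
I₃ = I₂ cos²(-78° + 8°) = 0.4107 I₀ · cos²(70°) = 0.04804 I₀.
Transmitted fraction = 0.04804.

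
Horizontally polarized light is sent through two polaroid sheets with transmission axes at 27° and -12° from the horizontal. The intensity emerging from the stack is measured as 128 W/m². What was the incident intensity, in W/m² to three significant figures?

I₀ ≈ 267 W/m²

I₁ = I₀ cos²(27° − 0°) = I₀ cos²(27°) = 0.7939 I₀.
I₂ = I₁ cos²(-12° − 27°) = 0.7939 I₀ · cos²(39°) = 0.4795 I₀.
So 128 W/m² = 0.4795 I₀, giving I₀ = 128/0.4795 = 267 W/m².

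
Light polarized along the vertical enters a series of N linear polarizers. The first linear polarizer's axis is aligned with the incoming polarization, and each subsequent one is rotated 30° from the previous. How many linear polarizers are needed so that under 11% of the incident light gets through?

N = 9

First polarizer is aligned with the polarization: full transmission.
Each further stage multiplies by cos²(30°) = 0.75.
After N polarizers: T = 0.75^(N−1). Require T < 0.11 ⇒ N−1 > ln(0.11)/ln(0.75) = 7.67, so N−1 ≥ 8 and N = 9.
Check: N=9 gives T = 0.1001 < 0.11; N=8 gives T = 0.1335.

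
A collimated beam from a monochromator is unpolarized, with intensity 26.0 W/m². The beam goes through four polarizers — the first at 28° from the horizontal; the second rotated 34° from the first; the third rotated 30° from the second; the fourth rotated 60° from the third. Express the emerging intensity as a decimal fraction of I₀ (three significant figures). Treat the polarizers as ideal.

Unpolarized light through the first polarizer → I₁ = 26.0 W/m²/2 = 13 W/m², polarized at 28°.
I₂ = I₁ · cos²(34°) = 13 · 0.6873 = 8.935 W/m².
I₃ = I₂ · cos²(30°) = 8.935 · 0.75 = 6.701 W/m².
I₄ = I₃ · cos²(60°) = 6.701 · 0.25 = 1.675 W/m².
Transmitted fraction = 0.06443.

I/I₀ ≈ 0.0644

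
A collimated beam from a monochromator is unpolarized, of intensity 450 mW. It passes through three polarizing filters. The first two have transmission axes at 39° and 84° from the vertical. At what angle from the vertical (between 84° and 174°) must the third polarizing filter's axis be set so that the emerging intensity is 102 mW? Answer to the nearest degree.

θ ≈ 102°

Unpolarized light through the first polarizer → I₁ = ½ I₀, now polarized at 39°.
I₂ = I₁ cos²(84° − 39°) = 0.5 I₀ · cos²(45°) = 0.25 I₀.
Target fraction: 102 / 450 mW = 0.2267 of I₀.
Need I₃/I₀ = 0.2267, so cos²(θ − 84°) = 0.2267 / 0.25 = 0.9067.
θ − 84° = arccos(√0.9067) = 17.8°, giving θ ≈ 84 + 17.8 = 101.8°.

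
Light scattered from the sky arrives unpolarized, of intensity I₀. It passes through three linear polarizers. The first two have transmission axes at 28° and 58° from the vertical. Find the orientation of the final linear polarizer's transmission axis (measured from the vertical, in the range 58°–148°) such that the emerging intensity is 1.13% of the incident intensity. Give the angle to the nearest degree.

Unpolarized light through the first polarizer → I₁ = ½ I₀, now polarized at 28°.
I₂ = I₁ cos²(58° − 28°) = 0.5 I₀ · cos²(30°) = 0.375 I₀.
Need I₃/I₀ = 0.0113, so cos²(θ − 58°) = 0.0113 / 0.375 = 0.03013.
θ − 58° = arccos(√0.03013) = 80.0°, giving θ ≈ 58 + 80.0 = 138.0°.

θ ≈ 138°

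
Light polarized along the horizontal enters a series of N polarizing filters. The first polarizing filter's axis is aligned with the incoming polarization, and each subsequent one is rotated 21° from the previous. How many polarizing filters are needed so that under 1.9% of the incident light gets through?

N = 30

First polarizer is aligned with the polarization: full transmission.
Each further stage multiplies by cos²(21°) = 0.8716.
After N polarizers: T = 0.8716^(N−1). Require T < 0.019 ⇒ N−1 > ln(0.019)/ln(0.8716) = 28.83, so N−1 ≥ 29 and N = 30.
Check: N=30 gives T = 0.01857 < 0.019; N=29 gives T = 0.02131.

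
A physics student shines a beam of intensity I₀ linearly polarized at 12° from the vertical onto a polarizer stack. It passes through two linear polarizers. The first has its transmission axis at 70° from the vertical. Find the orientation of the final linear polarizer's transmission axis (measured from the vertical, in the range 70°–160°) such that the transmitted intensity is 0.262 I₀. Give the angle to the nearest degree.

θ ≈ 85°

I₁ = I₀ cos²(70° − 12°) = I₀ cos²(58°) = 0.2808 I₀.
Need I₂/I₀ = 0.262, so cos²(θ − 70°) = 0.262 / 0.2808 = 0.933.
θ − 70° = arccos(√0.933) = 15.0°, giving θ ≈ 70 + 15.0 = 85.0°.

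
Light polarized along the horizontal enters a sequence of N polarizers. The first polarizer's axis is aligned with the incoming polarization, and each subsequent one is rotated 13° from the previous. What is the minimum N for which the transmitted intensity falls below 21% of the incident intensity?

First polarizer is aligned with the polarization: full transmission.
Each further stage multiplies by cos²(13°) = 0.9494.
After N polarizers: T = 0.9494^(N−1). Require T < 0.21 ⇒ N−1 > ln(0.21)/ln(0.9494) = 30.05, so N−1 ≥ 31 and N = 32.
Check: N=32 gives T = 0.1999 < 0.21; N=31 gives T = 0.2106.

N = 32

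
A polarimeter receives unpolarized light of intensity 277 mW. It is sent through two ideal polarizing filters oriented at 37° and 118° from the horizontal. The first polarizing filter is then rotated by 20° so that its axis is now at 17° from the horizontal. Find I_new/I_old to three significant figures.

I_new/I_old ≈ 1.49

Before rotation:
Unpolarized light through the first polarizer → I₁ = ½ I₀, now polarized at 37°.
I₂ = I₁ cos²(118° − 37°) = 0.5 I₀ · cos²(81°) = 0.01224 I₀.
After rotation:
Unpolarized light through the first polarizer → I₁ = ½ I₀, now polarized at 17°.
Angle between axes 1 and 2: 79°. I₂ = 0.5 I₀ · cos²(79°) = 0.0182 I₀.
Ratio = 0.0182 / 0.01224 = 1.488.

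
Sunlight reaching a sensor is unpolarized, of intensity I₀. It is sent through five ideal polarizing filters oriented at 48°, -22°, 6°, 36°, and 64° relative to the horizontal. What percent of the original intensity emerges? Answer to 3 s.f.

≈ 2.67%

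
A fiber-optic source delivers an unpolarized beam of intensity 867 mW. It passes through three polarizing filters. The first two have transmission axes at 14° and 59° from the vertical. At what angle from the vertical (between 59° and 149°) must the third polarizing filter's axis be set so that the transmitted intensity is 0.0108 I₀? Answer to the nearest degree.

Unpolarized light through the first polarizer → I₁ = ½ I₀, now polarized at 14°.
I₂ = I₁ cos²(59° − 14°) = 0.5 I₀ · cos²(45°) = 0.25 I₀.
Need I₃/I₀ = 0.0108, so cos²(θ − 59°) = 0.0108 / 0.25 = 0.0432.
θ − 59° = arccos(√0.0432) = 78.0°, giving θ ≈ 59 + 78.0 = 137.0°.

θ ≈ 137°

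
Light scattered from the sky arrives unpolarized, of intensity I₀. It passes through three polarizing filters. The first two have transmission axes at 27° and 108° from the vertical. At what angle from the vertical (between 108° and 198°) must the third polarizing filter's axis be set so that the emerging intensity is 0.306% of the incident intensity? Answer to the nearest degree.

θ ≈ 168°

Unpolarized light through the first polarizer → I₁ = ½ I₀, now polarized at 27°.
I₂ = I₁ cos²(108° − 27°) = 0.5 I₀ · cos²(81°) = 0.01224 I₀.
Need I₃/I₀ = 0.00306, so cos²(θ − 108°) = 0.00306 / 0.01224 = 0.2501.
θ − 108° = arccos(√0.2501) = 60.0°, giving θ ≈ 108 + 60.0 = 168.0°.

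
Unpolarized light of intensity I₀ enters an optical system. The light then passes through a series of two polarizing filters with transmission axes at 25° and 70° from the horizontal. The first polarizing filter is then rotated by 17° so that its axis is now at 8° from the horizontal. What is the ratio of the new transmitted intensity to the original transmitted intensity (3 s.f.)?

Before rotation:
Unpolarized light through the first polarizer → I₁ = ½ I₀, now polarized at 25°.
I₂ = I₁ cos²(70° − 25°) = 0.5 I₀ · cos²(45°) = 0.25 I₀.
After rotation:
Unpolarized light through the first polarizer → I₁ = ½ I₀, now polarized at 8°.
I₂ = I₁ cos²(70° − 8°) = 0.5 I₀ · cos²(62°) = 0.1102 I₀.
Ratio = 0.1102 / 0.25 = 0.4408.

I_new/I_old ≈ 0.441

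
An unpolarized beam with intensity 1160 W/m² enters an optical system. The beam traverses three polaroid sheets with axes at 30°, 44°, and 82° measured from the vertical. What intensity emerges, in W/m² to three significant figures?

Unpolarized light through the first polarizer → I₁ = 1160 W/m²/2 = 580 W/m², polarized at 30°.
I₂ = I₁ · cos²(14°) = 580 · 0.9415 = 546.1 W/m².
I₃ = I₂ · cos²(38°) = 546.1 · 0.621 = 339.1 W/m².

I ≈ 339 W/m²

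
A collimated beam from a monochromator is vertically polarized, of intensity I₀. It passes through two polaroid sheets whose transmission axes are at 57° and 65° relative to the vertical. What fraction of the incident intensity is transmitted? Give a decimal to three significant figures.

I₁ = I₀ cos²(57° − 0°) = I₀ cos²(57°) = 0.2966 I₀.
I₂ = I₁ cos²(65° − 57°) = 0.2966 I₀ · cos²(8°) = 0.2909 I₀.
Transmitted fraction = 0.2909.

≈ 0.291 I₀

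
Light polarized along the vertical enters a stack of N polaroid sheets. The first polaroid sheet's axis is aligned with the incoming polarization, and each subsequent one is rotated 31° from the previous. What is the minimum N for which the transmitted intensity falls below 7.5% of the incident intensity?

First polarizer is aligned with the polarization: full transmission.
Each further stage multiplies by cos²(31°) = 0.7347.
After N polarizers: T = 0.7347^(N−1). Require T < 0.075 ⇒ N−1 > ln(0.075)/ln(0.7347) = 8.40, so N−1 ≥ 9 and N = 10.
Check: N=10 gives T = 0.0624 < 0.075; N=9 gives T = 0.08493.

N = 10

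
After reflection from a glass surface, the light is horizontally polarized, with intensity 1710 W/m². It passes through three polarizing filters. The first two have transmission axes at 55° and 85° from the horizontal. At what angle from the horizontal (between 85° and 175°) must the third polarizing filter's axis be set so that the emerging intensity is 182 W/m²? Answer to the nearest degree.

θ ≈ 134°

I₁ = I₀ cos²(55° − 0°) = I₀ cos²(55°) = 0.329 I₀.
I₂ = I₁ cos²(85° − 55°) = 0.329 I₀ · cos²(30°) = 0.2467 I₀.
Target fraction: 182 / 1710 W/m² = 0.1064 of I₀.
Need I₃/I₀ = 0.1064, so cos²(θ − 85°) = 0.1064 / 0.2467 = 0.4314.
θ − 85° = arccos(√0.4314) = 48.9°, giving θ ≈ 85 + 48.9 = 133.9°.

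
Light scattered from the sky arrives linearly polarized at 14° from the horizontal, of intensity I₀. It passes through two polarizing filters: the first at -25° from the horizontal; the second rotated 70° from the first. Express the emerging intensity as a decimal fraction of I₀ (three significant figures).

I₁ = I₀ cos²(-25° − 14°) = I₀ cos²(39°) = 0.604 I₀.
I₂ = I₁ cos²(70°) = 0.604 · 0.117 I₀ = 0.07065 I₀.
Transmitted fraction = 0.07065.

≈ 0.0706 I₀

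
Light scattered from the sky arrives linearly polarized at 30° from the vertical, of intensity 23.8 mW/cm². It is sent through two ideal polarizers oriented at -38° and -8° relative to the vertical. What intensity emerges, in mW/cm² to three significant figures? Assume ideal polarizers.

By Malus's law, I₁ = 23.8 mW/cm² · cos²(68°) = 3.34 mW/cm².
I₂ = I₁ · cos²(30°) = 3.34 · 0.75 = 2.505 mW/cm².

I ≈ 2.50 mW/cm²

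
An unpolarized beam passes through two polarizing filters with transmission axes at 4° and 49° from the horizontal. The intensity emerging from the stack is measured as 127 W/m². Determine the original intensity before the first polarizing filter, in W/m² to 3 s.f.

I₀ ≈ 508 W/m²

Unpolarized light through the first polarizer → I₁ = ½ I₀, now polarized at 4°.
I₂ = I₁ cos²(49° − 4°) = 0.5 I₀ · cos²(45°) = 0.25 I₀.
So 127 W/m² = 0.25 I₀, giving I₀ = 127/0.25 = 508 W/m².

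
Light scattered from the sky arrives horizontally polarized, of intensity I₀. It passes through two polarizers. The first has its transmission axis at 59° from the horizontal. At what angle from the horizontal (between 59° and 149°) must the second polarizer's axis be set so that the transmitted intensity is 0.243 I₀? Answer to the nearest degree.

θ ≈ 76°

I₁ = I₀ cos²(59° − 0°) = I₀ cos²(59°) = 0.2653 I₀.
Need I₂/I₀ = 0.243, so cos²(θ − 59°) = 0.243 / 0.2653 = 0.9161.
θ − 59° = arccos(√0.9161) = 16.8°, giving θ ≈ 59 + 16.8 = 75.8°.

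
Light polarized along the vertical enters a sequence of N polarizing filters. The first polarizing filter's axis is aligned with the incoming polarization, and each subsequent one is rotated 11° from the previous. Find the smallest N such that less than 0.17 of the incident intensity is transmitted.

First polarizer is aligned with the polarization: full transmission.
Each further stage multiplies by cos²(11°) = 0.9636.
After N polarizers: T = 0.9636^(N−1). Require T < 0.17 ⇒ N−1 > ln(0.17)/ln(0.9636) = 47.78, so N−1 ≥ 48 and N = 49.
Check: N=49 gives T = 0.1686 < 0.17; N=48 gives T = 0.175.

N = 49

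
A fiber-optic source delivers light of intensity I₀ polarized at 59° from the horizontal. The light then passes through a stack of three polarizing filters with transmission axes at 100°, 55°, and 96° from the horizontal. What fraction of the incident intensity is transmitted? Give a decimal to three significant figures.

By Malus's law, I₁ = I₀ cos²(100° − 59°) = I₀ cos²(41°) = 0.5696 I₀.
I₂ = I₁ cos²(55° − 100°) = 0.5696 I₀ · cos²(45°) = 0.2848 I₀.
I₃ = I₂ cos²(96° − 55°) = 0.2848 I₀ · cos²(41°) = 0.1622 I₀.
Transmitted fraction = 0.1622.

≈ 0.162 I₀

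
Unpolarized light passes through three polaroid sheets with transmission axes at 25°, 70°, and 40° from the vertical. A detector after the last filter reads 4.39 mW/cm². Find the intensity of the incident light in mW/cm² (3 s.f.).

I₀ ≈ 23.4 mW/cm²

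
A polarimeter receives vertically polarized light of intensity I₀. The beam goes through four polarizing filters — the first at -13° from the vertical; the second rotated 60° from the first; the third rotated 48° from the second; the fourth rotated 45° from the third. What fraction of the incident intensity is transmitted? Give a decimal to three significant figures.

≈ 0.0531 I₀

I₁ = I₀ cos²(-13° − 0°) = I₀ cos²(13°) = 0.9494 I₀.
I₂ = I₁ cos²(60°) = 0.9494 · 0.25 I₀ = 0.2373 I₀.
I₃ = I₂ cos²(48°) = 0.2373 · 0.4477 I₀ = 0.1063 I₀.
I₄ = I₃ cos²(45°) = 0.1063 · 0.5 I₀ = 0.05313 I₀.
Transmitted fraction = 0.05313.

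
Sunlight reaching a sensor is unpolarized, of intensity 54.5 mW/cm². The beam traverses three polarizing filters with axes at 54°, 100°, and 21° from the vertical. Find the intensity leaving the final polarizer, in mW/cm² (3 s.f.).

I ≈ 0.479 mW/cm²

Unpolarized light through the first polarizer → I₁ = 54.5 mW/cm²/2 = 27.25 mW/cm², polarized at 54°.
I₂ = I₁ · cos²(46°) = 27.25 · 0.4826 = 13.15 mW/cm².
I₃ = I₂ · cos²(79°) = 13.15 · 0.03641 = 0.4787 mW/cm².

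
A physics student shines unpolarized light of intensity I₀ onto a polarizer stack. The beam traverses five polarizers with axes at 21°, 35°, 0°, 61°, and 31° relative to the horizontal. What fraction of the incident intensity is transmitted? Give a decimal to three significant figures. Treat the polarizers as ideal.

≈ 0.0557 I₀

Unpolarized light through the first polarizer → I₁ = ½ I₀, now polarized at 21°.
I₂ = I₁ cos²(35° − 21°) = 0.5 I₀ · cos²(14°) = 0.4707 I₀.
I₃ = I₂ cos²(0° − 35°) = 0.4707 I₀ · cos²(35°) = 0.3159 I₀.
I₄ = I₃ cos²(61° − 0°) = 0.3159 I₀ · cos²(61°) = 0.07424 I₀.
I₅ = I₄ cos²(31° − 61°) = 0.07424 I₀ · cos²(30°) = 0.05568 I₀.
Transmitted fraction = 0.05568.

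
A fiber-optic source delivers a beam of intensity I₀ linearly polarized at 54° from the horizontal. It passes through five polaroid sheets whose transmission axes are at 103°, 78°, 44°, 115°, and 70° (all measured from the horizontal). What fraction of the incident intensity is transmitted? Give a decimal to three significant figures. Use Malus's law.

≈ 0.0129 I₀

By Malus's law, I₁ = I₀ cos²(103° − 54°) = I₀ cos²(49°) = 0.4304 I₀.
I₂ = I₁ cos²(78° − 103°) = 0.4304 I₀ · cos²(25°) = 0.3535 I₀.
I₃ = I₂ cos²(44° − 78°) = 0.3535 I₀ · cos²(34°) = 0.243 I₀.
I₄ = I₃ cos²(115° − 44°) = 0.243 I₀ · cos²(71°) = 0.02576 I₀.
I₅ = I₄ cos²(70° − 115°) = 0.02576 I₀ · cos²(45°) = 0.01288 I₀.
Transmitted fraction = 0.01288.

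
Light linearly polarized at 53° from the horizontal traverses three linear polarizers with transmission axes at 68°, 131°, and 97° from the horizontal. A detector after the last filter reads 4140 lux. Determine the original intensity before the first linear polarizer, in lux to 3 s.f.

By Malus's law, I₁ = I₀ cos²(68° − 53°) = I₀ cos²(15°) = 0.933 I₀.
I₂ = I₁ cos²(131° − 68°) = 0.933 I₀ · cos²(63°) = 0.1923 I₀.
I₃ = I₂ cos²(97° − 131°) = 0.1923 I₀ · cos²(34°) = 0.1322 I₀.
So 4140 lux = 0.1322 I₀, giving I₀ = 4140/0.1322 = 3.132e+04 lux.

I₀ ≈ 3.13e4 lux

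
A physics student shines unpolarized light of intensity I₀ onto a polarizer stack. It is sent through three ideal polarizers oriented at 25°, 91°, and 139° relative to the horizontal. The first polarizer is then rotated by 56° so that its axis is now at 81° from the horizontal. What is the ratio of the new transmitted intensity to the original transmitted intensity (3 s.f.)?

Before rotation:
Unpolarized light through the first polarizer → I₁ = ½ I₀, now polarized at 25°.
I₂ = I₁ cos²(91° − 25°) = 0.5 I₀ · cos²(66°) = 0.08272 I₀.
I₃ = I₂ cos²(139° − 91°) = 0.08272 I₀ · cos²(48°) = 0.03704 I₀.
After rotation:
Unpolarized light through the first polarizer → I₁ = ½ I₀, now polarized at 81°.
I₂ = I₁ cos²(91° − 81°) = 0.5 I₀ · cos²(10°) = 0.4849 I₀.
I₃ = I₂ cos²(139° − 91°) = 0.4849 I₀ · cos²(48°) = 0.2171 I₀.
Ratio = 0.2171 / 0.03704 = 5.862.

I_new/I_old ≈ 5.86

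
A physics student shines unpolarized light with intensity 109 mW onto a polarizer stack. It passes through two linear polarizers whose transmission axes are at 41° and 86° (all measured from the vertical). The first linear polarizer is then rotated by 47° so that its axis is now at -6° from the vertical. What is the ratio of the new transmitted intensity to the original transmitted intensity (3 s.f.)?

I_new/I_old ≈ 0.00244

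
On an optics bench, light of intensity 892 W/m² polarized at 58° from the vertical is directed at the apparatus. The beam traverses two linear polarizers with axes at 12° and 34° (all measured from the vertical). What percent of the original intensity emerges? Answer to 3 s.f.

By Malus's law, I₁ = 892 W/m² · cos²(46°) = 430.4 W/m².
I₂ = I₁ · cos²(22°) = 430.4 · 0.8597 = 370 W/m².
That is 41.48% of the incident intensity.

≈ 41.5%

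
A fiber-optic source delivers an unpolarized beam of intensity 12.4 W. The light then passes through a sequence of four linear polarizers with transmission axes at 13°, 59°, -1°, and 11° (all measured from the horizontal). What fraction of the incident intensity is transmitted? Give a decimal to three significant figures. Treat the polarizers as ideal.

Unpolarized light through the first polarizer → I₁ = 12.4 W/2 = 6.2 W, polarized at 13°.
I₂ = I₁ · cos²(46°) = 6.2 · 0.4826 = 2.992 W.
I₃ = I₂ · cos²(60°) = 2.992 · 0.25 = 0.748 W.
I₄ = I₃ · cos²(12°) = 0.748 · 0.9568 = 0.7156 W.
Transmitted fraction = 0.05771.

I/I₀ ≈ 0.0577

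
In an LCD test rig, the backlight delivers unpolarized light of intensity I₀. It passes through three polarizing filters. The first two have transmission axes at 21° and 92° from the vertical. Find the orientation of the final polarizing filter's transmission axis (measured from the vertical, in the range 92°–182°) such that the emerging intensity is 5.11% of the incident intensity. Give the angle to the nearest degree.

Unpolarized light through the first polarizer → I₁ = ½ I₀, now polarized at 21°.
I₂ = I₁ cos²(92° − 21°) = 0.5 I₀ · cos²(71°) = 0.053 I₀.
Need I₃/I₀ = 0.0511, so cos²(θ − 92°) = 0.0511 / 0.053 = 0.9642.
θ − 92° = arccos(√0.9642) = 10.9°, giving θ ≈ 92 + 10.9 = 102.9°.

θ ≈ 103°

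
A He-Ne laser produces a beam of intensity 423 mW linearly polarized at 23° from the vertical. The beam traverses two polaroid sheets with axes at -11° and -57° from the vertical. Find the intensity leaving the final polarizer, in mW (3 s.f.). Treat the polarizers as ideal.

By Malus's law, I₁ = 423 mW · cos²(34°) = 290.7 mW.
I₂ = I₁ · cos²(46°) = 290.7 · 0.4826 = 140.3 mW.

I ≈ 140 mW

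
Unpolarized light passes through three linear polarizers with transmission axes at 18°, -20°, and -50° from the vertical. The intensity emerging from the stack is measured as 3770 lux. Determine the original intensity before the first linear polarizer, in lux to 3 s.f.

I₀ ≈ 1.62e4 lux

Unpolarized light through the first polarizer → I₁ = ½ I₀, now polarized at 18°.
I₂ = I₁ cos²(-20° − 18°) = 0.5 I₀ · cos²(38°) = 0.3105 I₀.
I₃ = I₂ cos²(-50° + 20°) = 0.3105 I₀ · cos²(30°) = 0.2329 I₀.
So 3770 lux = 0.2329 I₀, giving I₀ = 3770/0.2329 = 1.619e+04 lux.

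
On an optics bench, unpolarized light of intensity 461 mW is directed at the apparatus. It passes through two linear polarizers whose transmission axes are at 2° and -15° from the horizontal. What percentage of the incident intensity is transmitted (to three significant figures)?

≈ 45.7%

Unpolarized light through the first polarizer → I₁ = 461 mW/2 = 230.5 mW, polarized at 2°.
I₂ = I₁ · cos²(17°) = 230.5 · 0.9145 = 210.8 mW.
That is 45.73% of the incident intensity.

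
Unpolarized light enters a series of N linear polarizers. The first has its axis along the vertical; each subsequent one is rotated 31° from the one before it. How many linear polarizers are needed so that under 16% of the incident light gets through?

First polarizer halves the unpolarized light: factor 1/2.
Each further stage multiplies by cos²(31°) = 0.7347.
After N polarizers: T = 0.5·0.7347^(N−1). Require T < 0.16 ⇒ N−1 > ln(0.16/0.5)/ln(0.7347) = 3.70, so N−1 ≥ 4 and N = 5.
Check: N=5 gives T = 0.1457 < 0.16; N=4 gives T = 0.1983.

N = 5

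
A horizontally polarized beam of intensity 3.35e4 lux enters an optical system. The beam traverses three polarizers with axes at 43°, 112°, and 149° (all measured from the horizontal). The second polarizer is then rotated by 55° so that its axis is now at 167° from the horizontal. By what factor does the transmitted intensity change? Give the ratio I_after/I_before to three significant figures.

Before rotation:
I₁ = I₀ cos²(43° − 0°) = I₀ cos²(43°) = 0.5349 I₀.
I₂ = I₁ cos²(112° − 43°) = 0.5349 I₀ · cos²(69°) = 0.06869 I₀.
I₃ = I₂ cos²(149° − 112°) = 0.06869 I₀ · cos²(37°) = 0.04381 I₀.
After rotation:
I₁ = I₀ cos²(43° − 0°) = I₀ cos²(43°) = 0.5349 I₀.
Angle between axes 1 and 2: 56°. I₂ = 0.5349 I₀ · cos²(56°) = 0.1673 I₀.
I₃ = I₂ cos²(149° − 167°) = 0.1673 I₀ · cos²(18°) = 0.1513 I₀.
Ratio = 0.1513 / 0.04381 = 3.453.

I_new/I_old ≈ 3.45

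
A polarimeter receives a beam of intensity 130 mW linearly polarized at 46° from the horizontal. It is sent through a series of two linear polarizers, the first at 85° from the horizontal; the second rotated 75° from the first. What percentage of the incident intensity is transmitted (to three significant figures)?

I₁ = 130 mW · cos²(39°) = 78.51 mW.
I₂ = I₁ · cos²(75°) = 78.51 · 0.06699 = 5.259 mW.
That is 4.046% of the incident intensity.

≈ 4.05%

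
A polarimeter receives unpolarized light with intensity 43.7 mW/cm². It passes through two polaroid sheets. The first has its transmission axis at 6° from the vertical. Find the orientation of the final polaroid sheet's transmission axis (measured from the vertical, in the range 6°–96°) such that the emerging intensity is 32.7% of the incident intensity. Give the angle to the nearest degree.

θ ≈ 42°

Unpolarized light through the first polarizer → I₁ = ½ I₀, now polarized at 6°.
Need I₂/I₀ = 0.327, so cos²(θ − 6°) = 0.327 / 0.5 = 0.654.
θ − 6° = arccos(√0.654) = 36.0°, giving θ ≈ 6 + 36.0 = 42.0°.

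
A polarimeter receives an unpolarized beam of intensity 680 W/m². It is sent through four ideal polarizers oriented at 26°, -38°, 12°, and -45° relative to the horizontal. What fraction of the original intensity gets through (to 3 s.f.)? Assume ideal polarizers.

I/I₀ ≈ 0.0118

Unpolarized light through the first polarizer → I₁ = 680 W/m²/2 = 340 W/m², polarized at 26°.
I₂ = I₁ · cos²(64°) = 340 · 0.1922 = 65.34 W/m².
I₃ = I₂ · cos²(50°) = 65.34 · 0.4132 = 27 W/m².
I₄ = I₃ · cos²(57°) = 27 · 0.2966 = 8.008 W/m².
Transmitted fraction = 0.01178.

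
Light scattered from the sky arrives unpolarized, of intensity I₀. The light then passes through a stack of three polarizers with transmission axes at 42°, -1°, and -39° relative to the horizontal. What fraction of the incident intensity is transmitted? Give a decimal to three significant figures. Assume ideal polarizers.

Unpolarized light through the first polarizer → I₁ = ½ I₀, now polarized at 42°.
I₂ = I₁ cos²(-1° − 42°) = 0.5 I₀ · cos²(43°) = 0.2674 I₀.
I₃ = I₂ cos²(-39° + 1°) = 0.2674 I₀ · cos²(38°) = 0.1661 I₀.
Transmitted fraction = 0.1661.

≈ 0.166 I₀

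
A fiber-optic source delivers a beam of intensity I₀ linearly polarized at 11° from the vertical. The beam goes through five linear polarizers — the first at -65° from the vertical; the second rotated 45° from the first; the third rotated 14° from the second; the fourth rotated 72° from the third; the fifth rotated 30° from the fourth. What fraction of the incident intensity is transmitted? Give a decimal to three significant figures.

≈ 0.00197 I₀

By Malus's law, I₁ = I₀ cos²(-65° − 11°) = I₀ cos²(76°) = 0.05853 I₀.
I₂ = I₁ cos²(45°) = 0.05853 · 0.5 I₀ = 0.02926 I₀.
I₃ = I₂ cos²(14°) = 0.02926 · 0.9415 I₀ = 0.02755 I₀.
I₄ = I₃ cos²(72°) = 0.02755 · 0.09549 I₀ = 0.002631 I₀.
I₅ = I₄ cos²(30°) = 0.002631 · 0.75 I₀ = 0.001973 I₀.
Transmitted fraction = 0.001973.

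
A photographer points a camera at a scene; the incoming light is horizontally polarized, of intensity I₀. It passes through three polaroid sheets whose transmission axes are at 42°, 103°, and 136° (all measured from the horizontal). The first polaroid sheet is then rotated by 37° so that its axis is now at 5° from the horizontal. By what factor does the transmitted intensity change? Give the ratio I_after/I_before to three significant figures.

Before rotation:
I₁ = I₀ cos²(42° − 0°) = I₀ cos²(42°) = 0.5523 I₀.
I₂ = I₁ cos²(103° − 42°) = 0.5523 I₀ · cos²(61°) = 0.1298 I₀.
I₃ = I₂ cos²(136° − 103°) = 0.1298 I₀ · cos²(33°) = 0.0913 I₀.
After rotation:
I₁ = I₀ cos²(5° − 0°) = I₀ cos²(5°) = 0.9924 I₀.
Angle between axes 1 and 2: 82°. I₂ = 0.9924 I₀ · cos²(82°) = 0.01922 I₀.
I₃ = I₂ cos²(136° − 103°) = 0.01922 I₀ · cos²(33°) = 0.01352 I₀.
Ratio = 0.01352 / 0.0913 = 0.1481.

I_new/I_old ≈ 0.148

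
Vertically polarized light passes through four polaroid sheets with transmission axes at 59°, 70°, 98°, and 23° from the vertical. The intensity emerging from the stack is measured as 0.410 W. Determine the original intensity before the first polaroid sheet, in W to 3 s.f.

I₁ = I₀ cos²(59° − 0°) = I₀ cos²(59°) = 0.2653 I₀.
I₂ = I₁ cos²(70° − 59°) = 0.2653 I₀ · cos²(11°) = 0.2556 I₀.
I₃ = I₂ cos²(98° − 70°) = 0.2556 I₀ · cos²(28°) = 0.1993 I₀.
I₄ = I₃ cos²(23° − 98°) = 0.1993 I₀ · cos²(75°) = 0.01335 I₀.
So 0.410 W = 0.01335 I₀, giving I₀ = 0.410/0.01335 = 30.71 W.

I₀ ≈ 30.7 W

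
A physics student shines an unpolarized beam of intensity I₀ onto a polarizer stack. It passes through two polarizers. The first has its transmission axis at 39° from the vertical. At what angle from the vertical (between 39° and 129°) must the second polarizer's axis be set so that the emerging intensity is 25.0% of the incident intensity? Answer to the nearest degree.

θ ≈ 84°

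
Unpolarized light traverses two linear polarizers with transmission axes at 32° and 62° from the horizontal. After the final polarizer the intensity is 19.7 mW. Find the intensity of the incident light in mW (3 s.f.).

Unpolarized light through the first polarizer → I₁ = ½ I₀, now polarized at 32°.
I₂ = I₁ cos²(62° − 32°) = 0.5 I₀ · cos²(30°) = 0.375 I₀.
So 19.7 mW = 0.375 I₀, giving I₀ = 19.7/0.375 = 52.53 mW.

I₀ ≈ 52.5 mW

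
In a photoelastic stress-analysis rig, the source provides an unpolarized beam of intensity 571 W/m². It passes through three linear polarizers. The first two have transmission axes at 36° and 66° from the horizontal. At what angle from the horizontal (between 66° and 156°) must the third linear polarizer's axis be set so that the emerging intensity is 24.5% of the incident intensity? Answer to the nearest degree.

θ ≈ 102°

Unpolarized light through the first polarizer → I₁ = ½ I₀, now polarized at 36°.
I₂ = I₁ cos²(66° − 36°) = 0.5 I₀ · cos²(30°) = 0.375 I₀.
Need I₃/I₀ = 0.245, so cos²(θ − 66°) = 0.245 / 0.375 = 0.6533.
θ − 66° = arccos(√0.6533) = 36.1°, giving θ ≈ 66 + 36.1 = 102.1°.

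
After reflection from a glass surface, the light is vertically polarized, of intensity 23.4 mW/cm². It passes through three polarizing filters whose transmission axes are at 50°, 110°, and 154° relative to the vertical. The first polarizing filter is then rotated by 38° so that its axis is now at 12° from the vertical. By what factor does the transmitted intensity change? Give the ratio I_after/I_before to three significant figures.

Before rotation:
By Malus's law, I₁ = I₀ cos²(50° − 0°) = I₀ cos²(50°) = 0.4132 I₀.
I₂ = I₁ cos²(110° − 50°) = 0.4132 I₀ · cos²(60°) = 0.1033 I₀.
I₃ = I₂ cos²(154° − 110°) = 0.1033 I₀ · cos²(44°) = 0.05345 I₀.
After rotation:
I₁ = I₀ cos²(12° − 0°) = I₀ cos²(12°) = 0.9568 I₀.
Angle between axes 1 and 2: 82°. I₂ = 0.9568 I₀ · cos²(82°) = 0.01853 I₀.
I₃ = I₂ cos²(154° − 110°) = 0.01853 I₀ · cos²(44°) = 0.009589 I₀.
Ratio = 0.009589 / 0.05345 = 0.1794.

I_new/I_old ≈ 0.179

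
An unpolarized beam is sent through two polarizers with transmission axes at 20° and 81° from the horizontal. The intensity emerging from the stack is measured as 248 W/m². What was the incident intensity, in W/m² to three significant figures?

I₀ ≈ 2110 W/m²

Unpolarized light through the first polarizer → I₁ = ½ I₀, now polarized at 20°.
I₂ = I₁ cos²(81° − 20°) = 0.5 I₀ · cos²(61°) = 0.1175 I₀.
So 248 W/m² = 0.1175 I₀, giving I₀ = 248/0.1175 = 2110 W/m².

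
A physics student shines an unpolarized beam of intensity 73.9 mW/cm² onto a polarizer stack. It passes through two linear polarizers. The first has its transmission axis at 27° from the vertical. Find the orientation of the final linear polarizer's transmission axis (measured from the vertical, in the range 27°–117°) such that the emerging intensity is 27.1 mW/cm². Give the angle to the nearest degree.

θ ≈ 58°

Unpolarized light through the first polarizer → I₁ = ½ I₀, now polarized at 27°.
Target fraction: 27.1 / 73.9 mW/cm² = 0.3667 of I₀.
Need I₂/I₀ = 0.3667, so cos²(θ − 27°) = 0.3667 / 0.5 = 0.7334.
θ − 27° = arccos(√0.7334) = 31.1°, giving θ ≈ 27 + 31.1 = 58.1°.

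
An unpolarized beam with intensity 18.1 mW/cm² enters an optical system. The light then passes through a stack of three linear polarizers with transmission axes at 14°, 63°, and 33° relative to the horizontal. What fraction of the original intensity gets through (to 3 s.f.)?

I/I₀ ≈ 0.161

Unpolarized light through the first polarizer → I₁ = 18.1 mW/cm²/2 = 9.05 mW/cm², polarized at 14°.
I₂ = I₁ · cos²(49°) = 9.05 · 0.4304 = 3.895 mW/cm².
I₃ = I₂ · cos²(30°) = 3.895 · 0.75 = 2.921 mW/cm².
Transmitted fraction = 0.1614.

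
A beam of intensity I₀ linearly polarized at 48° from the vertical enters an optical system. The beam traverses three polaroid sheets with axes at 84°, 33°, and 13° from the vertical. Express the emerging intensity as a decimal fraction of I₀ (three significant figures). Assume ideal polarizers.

≈ 0.229 I₀

I₁ = I₀ cos²(84° − 48°) = I₀ cos²(36°) = 0.6545 I₀.
I₂ = I₁ cos²(33° − 84°) = 0.6545 I₀ · cos²(51°) = 0.2592 I₀.
I₃ = I₂ cos²(13° − 33°) = 0.2592 I₀ · cos²(20°) = 0.2289 I₀.
Transmitted fraction = 0.2289.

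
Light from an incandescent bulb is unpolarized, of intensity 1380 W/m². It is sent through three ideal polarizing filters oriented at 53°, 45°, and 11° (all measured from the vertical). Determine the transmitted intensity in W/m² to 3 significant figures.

I ≈ 465 W/m²

Unpolarized light through the first polarizer → I₁ = 1380 W/m²/2 = 690 W/m², polarized at 53°.
I₂ = I₁ · cos²(8°) = 690 · 0.9806 = 676.6 W/m².
I₃ = I₂ · cos²(34°) = 676.6 · 0.6873 = 465.1 W/m².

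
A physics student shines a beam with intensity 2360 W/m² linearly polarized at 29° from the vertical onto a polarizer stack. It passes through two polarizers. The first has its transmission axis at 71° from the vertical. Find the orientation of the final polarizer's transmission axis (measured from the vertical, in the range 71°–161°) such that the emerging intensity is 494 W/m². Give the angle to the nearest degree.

I₁ = I₀ cos²(71° − 29°) = I₀ cos²(42°) = 0.5523 I₀.
Target fraction: 494 / 2360 W/m² = 0.2093 of I₀.
Need I₂/I₀ = 0.2093, so cos²(θ − 71°) = 0.2093 / 0.5523 = 0.379.
θ − 71° = arccos(√0.379) = 52.0°, giving θ ≈ 71 + 52.0 = 123.0°.

θ ≈ 123°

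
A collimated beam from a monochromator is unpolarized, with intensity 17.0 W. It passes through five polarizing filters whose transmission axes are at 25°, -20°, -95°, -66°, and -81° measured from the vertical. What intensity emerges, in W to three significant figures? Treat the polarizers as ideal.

I ≈ 0.203 W

Unpolarized light through the first polarizer → I₁ = 17.0 W/2 = 8.5 W, polarized at 25°.
I₂ = I₁ · cos²(45°) = 8.5 · 0.5 = 4.25 W.
I₃ = I₂ · cos²(75°) = 4.25 · 0.06699 = 0.2847 W.
I₄ = I₃ · cos²(29°) = 0.2847 · 0.765 = 0.2178 W.
I₅ = I₄ · cos²(15°) = 0.2178 · 0.933 = 0.2032 W.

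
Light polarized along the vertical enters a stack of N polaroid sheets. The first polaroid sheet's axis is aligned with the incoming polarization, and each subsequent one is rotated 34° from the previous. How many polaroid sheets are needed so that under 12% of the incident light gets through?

First polarizer is aligned with the polarization: full transmission.
Each further stage multiplies by cos²(34°) = 0.6873.
After N polarizers: T = 0.6873^(N−1). Require T < 0.12 ⇒ N−1 > ln(0.12)/ln(0.6873) = 5.65, so N−1 ≥ 6 and N = 7.
Check: N=7 gives T = 0.1054 < 0.12; N=6 gives T = 0.1534.

N = 7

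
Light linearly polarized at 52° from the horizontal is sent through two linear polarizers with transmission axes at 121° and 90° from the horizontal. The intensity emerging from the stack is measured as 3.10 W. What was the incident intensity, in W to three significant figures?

I₁ = I₀ cos²(121° − 52°) = I₀ cos²(69°) = 0.1284 I₀.
I₂ = I₁ cos²(90° − 121°) = 0.1284 I₀ · cos²(31°) = 0.09436 I₀.
So 3.10 W = 0.09436 I₀, giving I₀ = 3.10/0.09436 = 32.85 W.

I₀ ≈ 32.9 W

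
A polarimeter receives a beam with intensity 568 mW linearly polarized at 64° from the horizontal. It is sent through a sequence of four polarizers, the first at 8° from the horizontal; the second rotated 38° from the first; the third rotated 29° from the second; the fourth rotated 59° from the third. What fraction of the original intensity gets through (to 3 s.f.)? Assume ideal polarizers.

I/I₀ ≈ 0.0394

I₁ = 568 mW · cos²(56°) = 177.6 mW.
I₂ = I₁ · cos²(38°) = 177.6 · 0.621 = 110.3 mW.
I₃ = I₂ · cos²(29°) = 110.3 · 0.765 = 84.37 mW.
I₄ = I₃ · cos²(59°) = 84.37 · 0.2653 = 22.38 mW.
Transmitted fraction = 0.0394.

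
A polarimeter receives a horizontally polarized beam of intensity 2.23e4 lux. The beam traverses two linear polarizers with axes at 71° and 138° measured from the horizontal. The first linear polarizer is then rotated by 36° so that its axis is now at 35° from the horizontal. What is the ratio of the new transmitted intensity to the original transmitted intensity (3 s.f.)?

I_new/I_old ≈ 2.10

Before rotation:
I₁ = I₀ cos²(71° − 0°) = I₀ cos²(71°) = 0.106 I₀.
I₂ = I₁ cos²(138° − 71°) = 0.106 I₀ · cos²(67°) = 0.01618 I₀.
After rotation:
I₁ = I₀ cos²(35° − 0°) = I₀ cos²(35°) = 0.671 I₀.
Angle between axes 1 and 2: 77°. I₂ = 0.671 I₀ · cos²(77°) = 0.03396 I₀.
Ratio = 0.03396 / 0.01618 = 2.098.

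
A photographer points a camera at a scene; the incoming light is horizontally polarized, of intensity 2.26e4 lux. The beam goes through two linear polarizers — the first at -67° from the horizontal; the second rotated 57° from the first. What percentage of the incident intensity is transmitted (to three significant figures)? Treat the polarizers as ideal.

≈ 4.53%

I₁ = 2.26e4 lux · cos²(67°) = 3450 lux.
I₂ = I₁ · cos²(57°) = 3450 · 0.2966 = 1023 lux.
That is 4.529% of the incident intensity.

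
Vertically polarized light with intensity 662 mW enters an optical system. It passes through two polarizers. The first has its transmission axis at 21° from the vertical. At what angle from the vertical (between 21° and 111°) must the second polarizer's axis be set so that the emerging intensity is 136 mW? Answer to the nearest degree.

I₁ = I₀ cos²(21° − 0°) = I₀ cos²(21°) = 0.8716 I₀.
Target fraction: 136 / 662 mW = 0.2054 of I₀.
Need I₂/I₀ = 0.2054, so cos²(θ − 21°) = 0.2054 / 0.8716 = 0.2357.
θ − 21° = arccos(√0.2357) = 61.0°, giving θ ≈ 21 + 61.0 = 82.0°.

θ ≈ 82°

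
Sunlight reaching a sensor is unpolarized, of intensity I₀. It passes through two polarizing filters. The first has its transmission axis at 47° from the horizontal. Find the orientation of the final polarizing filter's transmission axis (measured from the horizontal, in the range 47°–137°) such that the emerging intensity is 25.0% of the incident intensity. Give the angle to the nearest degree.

θ ≈ 92°

Unpolarized light through the first polarizer → I₁ = ½ I₀, now polarized at 47°.
Need I₂/I₀ = 0.25, so cos²(θ − 47°) = 0.25 / 0.5 = 0.5.
θ − 47° = arccos(√0.5) = 45.0°, giving θ ≈ 47 + 45.0 = 92.0°.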